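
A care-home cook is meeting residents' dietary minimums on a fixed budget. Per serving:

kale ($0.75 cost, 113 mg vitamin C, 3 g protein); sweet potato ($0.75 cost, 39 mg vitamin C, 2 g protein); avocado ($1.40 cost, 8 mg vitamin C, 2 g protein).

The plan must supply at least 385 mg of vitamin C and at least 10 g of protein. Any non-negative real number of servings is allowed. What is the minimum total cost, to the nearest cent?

For a min-cost LP with two ≥-constraints, a basic feasible solution has at most two positive variables.
kale only: max(385/113, 10/3) = 3.407 servings → $2.56.
sweet potato only: max(385/39, 10/2) = 9.872 servings → $7.40.
avocado only: max(385/8, 10/2) = 48.12 servings → $67.38.
kale + sweet potato: the both-tight solution has a negative serving — not a feasible corner.
kale + avocado: intersection lies outside the first quadrant.
sweet potato + avocado: the both-tight solution has a negative serving — not a feasible corner.
Cheapest feasible corner: $2.56.

$2.56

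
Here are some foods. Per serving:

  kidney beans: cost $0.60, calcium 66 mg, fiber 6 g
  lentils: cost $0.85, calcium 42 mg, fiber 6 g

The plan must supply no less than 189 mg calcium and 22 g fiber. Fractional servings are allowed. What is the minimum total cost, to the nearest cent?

With two linear requirements the optimum uses one or two foods; enumerate the corners.
kidney beans only: max(189/66, 22/6) = 3.667 servings → $2.20.
lentils only: max(189/42, 22/6) = 4.5 servings → $3.83.
kidney beans + lentils with both tight: 1.458 servings and 2.208 servings → $2.75.
So the least-cost plan costs $2.20.

$2.20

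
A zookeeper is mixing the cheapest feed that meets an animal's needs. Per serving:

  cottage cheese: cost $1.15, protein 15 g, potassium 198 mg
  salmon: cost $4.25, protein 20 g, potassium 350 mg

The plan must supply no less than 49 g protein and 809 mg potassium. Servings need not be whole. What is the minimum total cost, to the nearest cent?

$4.70

For a min-cost LP with two ≥-constraints, a basic feasible solution has at most two positive variables.
cottage cheese only: max(49/15, 809/198) = 4.086 servings → $4.70.
salmon only: max(49/20, 809/350) = 2.45 servings → $10.41.
cottage cheese + salmon with both tight: 0.7519 servings and 1.886 servings → $8.88.
So the least-cost plan costs $4.70.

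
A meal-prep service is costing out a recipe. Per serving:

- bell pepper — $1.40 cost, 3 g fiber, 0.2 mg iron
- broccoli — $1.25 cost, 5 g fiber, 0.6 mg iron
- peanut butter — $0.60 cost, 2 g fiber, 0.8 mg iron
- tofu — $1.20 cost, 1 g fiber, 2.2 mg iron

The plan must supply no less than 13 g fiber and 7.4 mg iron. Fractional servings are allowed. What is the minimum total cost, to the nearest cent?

$5.00

Two binding constraints pin down two serving amounts, so the optimal mix uses at most two foods. The candidates are each food alone (scaled to the tighter of fiber/iron) and each pair with both constraints tight.
bell pepper only: max(13/3, 7.4/0.2) = 37 servings → $51.80.
broccoli only: max(13/5, 7.4/0.6) = 12.33 servings → $15.42.
peanut butter only: max(13/2, 7.4/0.8) = 9.25 servings → $5.55.
tofu only: max(13/1, 7.4/2.2) = 13 servings → $15.60.
bell pepper + broccoli: the both-tight solution has a negative serving — not a feasible corner.
bell pepper + peanut butter: the both-tight solution has a negative serving — not a feasible corner.
bell pepper + tofu with both tight: 3.312 servings and 3.062 servings → $8.31.
broccoli + peanut butter: the both-tight solution has a negative serving — not a feasible corner.
broccoli + tofu with both tight: 2.038 servings and 2.808 servings → $5.92.
peanut butter + tofu with both tight: 5.889 servings and 1.222 servings → $5.00.
Cheapest feasible corner: $5.00.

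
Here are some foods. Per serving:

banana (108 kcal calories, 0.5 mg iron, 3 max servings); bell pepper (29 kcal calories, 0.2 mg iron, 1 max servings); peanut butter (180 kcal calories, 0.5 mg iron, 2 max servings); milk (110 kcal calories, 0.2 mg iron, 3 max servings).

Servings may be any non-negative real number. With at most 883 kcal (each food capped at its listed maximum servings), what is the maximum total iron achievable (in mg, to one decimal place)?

3.0 mg

Iron per kcal: bell pepper 0.006897, banana 0.00463, peanut butter 0.002778, milk 0.001818.
Take 1 serving of bell pepper: uses 29 kcal, +0.2 mg iron (running total 0.2 mg).
Take 3 servings of banana: uses 324 kcal, +1.5 mg iron (running total 1.7 mg).
Take 2 servings of peanut butter: uses 360 kcal, +1.0 mg iron (running total 2.7 mg).
Take 1.545 servings of milk: uses 170 kcal, +0.3 mg iron (running total 3.0 mg).
Filling greedily by iron-per-kcal is optimal for one linear limit, giving 3.0 mg.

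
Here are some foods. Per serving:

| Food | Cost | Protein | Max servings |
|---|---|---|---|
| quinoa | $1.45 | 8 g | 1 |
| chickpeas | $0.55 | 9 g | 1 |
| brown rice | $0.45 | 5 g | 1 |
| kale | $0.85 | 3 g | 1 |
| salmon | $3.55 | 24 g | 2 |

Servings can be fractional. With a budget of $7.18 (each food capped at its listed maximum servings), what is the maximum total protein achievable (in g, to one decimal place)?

Protein per dollar: chickpeas 16.36, brown rice 11.11, salmon 6.761, quinoa 5.517, kale 3.529.
Take 1 serving of chickpeas: spends $0.55, +9.0 g protein (running total 9.0 g).
Take 1 serving of brown rice: spends $0.45, +5.0 g protein (running total 14.0 g).
Take 1.741 servings of salmon: spends $6.18, +41.8 g protein (running total 55.8 g).
Filling greedily by protein-per-dollar is optimal for one linear limit, giving 55.8 g.

55.8 g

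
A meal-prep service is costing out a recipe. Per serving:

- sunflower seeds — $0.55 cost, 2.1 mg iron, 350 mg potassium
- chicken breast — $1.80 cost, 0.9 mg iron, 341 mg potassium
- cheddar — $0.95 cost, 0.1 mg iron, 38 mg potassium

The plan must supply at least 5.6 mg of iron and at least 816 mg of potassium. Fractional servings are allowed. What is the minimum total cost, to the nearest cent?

With two linear requirements the optimum uses one or two foods; enumerate the corners.
sunflower seeds only: max(5.6/2.1, 816/350) = 2.667 servings → $1.47.
chicken breast only: max(5.6/0.9, 816/341) = 6.222 servings → $11.20.
cheddar only: max(5.6/0.1, 816/38) = 56 servings → $53.20.
sunflower seeds + chicken breast: the both-tight solution has a negative serving — not a feasible corner.
sunflower seeds + cheddar: intersection lies outside the first quadrant.
chicken breast + cheddar: the both-tight solution has a negative serving — not a feasible corner.
Cheapest feasible corner: $1.47.

$1.47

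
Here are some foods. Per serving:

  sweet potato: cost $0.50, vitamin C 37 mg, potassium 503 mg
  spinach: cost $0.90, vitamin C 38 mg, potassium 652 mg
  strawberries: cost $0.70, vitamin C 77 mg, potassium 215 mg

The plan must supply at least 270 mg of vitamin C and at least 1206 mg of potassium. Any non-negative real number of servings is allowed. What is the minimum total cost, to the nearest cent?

$2.64

Check every corner: each single food scaled to meet both minima, and each pair solved so both constraints bind.
sweet potato only: max(270/37, 1206/503) = 7.297 servings → $3.65.
spinach only: max(270/38, 1206/652) = 7.105 servings → $6.39.
strawberries only: max(270/77, 1206/215) = 5.609 servings → $3.93.
sweet potato + spinach: intersection lies outside the first quadrant.
sweet potato + strawberries with both tight: 1.131 servings and 2.963 servings → $2.64.
spinach + strawberries with both tight: 0.8282 servings and 3.098 servings → $2.91.
The minimum over all feasible corners is $2.64.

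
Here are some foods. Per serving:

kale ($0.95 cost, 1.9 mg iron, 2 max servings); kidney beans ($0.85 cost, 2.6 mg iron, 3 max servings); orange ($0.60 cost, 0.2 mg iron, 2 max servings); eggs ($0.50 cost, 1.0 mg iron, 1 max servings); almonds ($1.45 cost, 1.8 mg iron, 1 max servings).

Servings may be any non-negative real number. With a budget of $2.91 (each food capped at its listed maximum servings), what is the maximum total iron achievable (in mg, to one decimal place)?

8.5 mg

Iron per dollar: kidney beans 3.059, kale 2, eggs 2, almonds 1.241, orange 0.3333.
Take 3 servings of kidney beans: spends $2.55, +7.8 mg iron (running total 7.8 mg).
Take 0.3789 servings of kale: spends $0.36, +0.7 mg iron (running total 8.5 mg).
Greedy by best ratio exhausts the cost allowance optimally: 8.5 mg.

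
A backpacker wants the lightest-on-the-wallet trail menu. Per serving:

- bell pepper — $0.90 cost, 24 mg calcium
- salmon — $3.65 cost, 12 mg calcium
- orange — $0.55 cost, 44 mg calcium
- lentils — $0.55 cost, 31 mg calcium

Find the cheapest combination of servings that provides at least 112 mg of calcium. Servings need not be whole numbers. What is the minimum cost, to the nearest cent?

Cost per mg of calcium: orange $0.0125, lentils $0.0177, bell pepper $0.0375, salmon $0.3042.
With no serving limits, use only orange: 112 mg / 44 mg = 2.545 servings × $0.55 = $1.40.

$1.40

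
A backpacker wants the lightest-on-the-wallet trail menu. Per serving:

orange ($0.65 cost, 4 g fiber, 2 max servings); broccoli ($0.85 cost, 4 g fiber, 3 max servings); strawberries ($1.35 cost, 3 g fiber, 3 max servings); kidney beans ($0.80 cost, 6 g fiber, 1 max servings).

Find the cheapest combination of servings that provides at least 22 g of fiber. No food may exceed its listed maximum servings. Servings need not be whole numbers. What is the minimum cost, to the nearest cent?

$3.80

Cost per g of fiber: kidney beans $0.1333, orange $0.1625, broccoli $0.2125, strawberries $0.4500.
Take 1 serving of kidney beans: +6.0 g fiber for $0.80 (total $0.80, still need 16.0 g).
Take 2 servings of orange: +8.0 g fiber for $1.30 (total $2.10, still need 8.0 g).
Take 2 servings of broccoli: +8.0 g fiber for $1.70 (total $3.80, still need 0.0 g).
Greedy by cheapest-per-g is optimal for a single linear constraint, so the minimum cost is $3.80.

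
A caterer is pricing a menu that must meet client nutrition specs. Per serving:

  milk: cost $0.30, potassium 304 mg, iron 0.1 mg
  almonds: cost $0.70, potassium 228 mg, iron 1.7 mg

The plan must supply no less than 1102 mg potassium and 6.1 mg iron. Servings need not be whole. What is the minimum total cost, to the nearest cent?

A basic optimal solution has at most two foods positive. Try each food alone and each pair with both targets met exactly.
milk only: max(1102/304, 6.1/0.1) = 61 servings → $18.30.
almonds only: max(1102/228, 6.1/1.7) = 4.833 servings → $3.38.
milk + almonds with both tight: 0.9769 servings and 3.531 servings → $2.76.
So the least-cost plan costs $2.76.

$2.76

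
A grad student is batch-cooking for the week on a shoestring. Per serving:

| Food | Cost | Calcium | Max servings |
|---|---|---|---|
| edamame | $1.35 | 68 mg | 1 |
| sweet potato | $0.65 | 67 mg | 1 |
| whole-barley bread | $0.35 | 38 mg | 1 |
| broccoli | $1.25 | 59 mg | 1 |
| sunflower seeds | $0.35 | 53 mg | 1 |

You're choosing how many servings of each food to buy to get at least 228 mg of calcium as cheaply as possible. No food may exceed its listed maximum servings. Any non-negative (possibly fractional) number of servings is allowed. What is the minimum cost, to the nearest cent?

$2.74

Cost per mg of calcium: sunflower seeds $0.0066, whole-barley bread $0.0092, sweet potato $0.0097, edamame $0.0199, broccoli $0.0212.
Take 1 serving of sunflower seeds: +53.0 mg calcium for $0.35 (total $0.35, still need 175.0 mg).
Take 1 serving of whole-barley bread: +38.0 mg calcium for $0.35 (total $0.70, still need 137.0 mg).
Take 1 serving of sweet potato: +67.0 mg calcium for $0.65 (total $1.35, still need 70.0 mg).
Take 1 serving of edamame: +68.0 mg calcium for $1.35 (total $2.70, still need 2.0 mg).
Take 0.0339 servings of broccoli: +2.0 mg calcium for $0.04 (total $2.74, still need 0.0 mg).
Filling from the cheapest source first is optimal under one linear minimum: $2.74.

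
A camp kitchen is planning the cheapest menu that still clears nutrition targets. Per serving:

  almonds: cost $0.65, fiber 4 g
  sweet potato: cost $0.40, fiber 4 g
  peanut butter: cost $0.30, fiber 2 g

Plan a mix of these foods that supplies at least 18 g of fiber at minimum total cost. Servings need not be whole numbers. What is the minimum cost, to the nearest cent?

Cost per g of fiber: sweet potato $0.1000, peanut butter $0.1500, almonds $0.1625.
With no serving limits, use only sweet potato: 18 g / 4 g = 4.5 servings × $0.40 = $1.80.

$1.80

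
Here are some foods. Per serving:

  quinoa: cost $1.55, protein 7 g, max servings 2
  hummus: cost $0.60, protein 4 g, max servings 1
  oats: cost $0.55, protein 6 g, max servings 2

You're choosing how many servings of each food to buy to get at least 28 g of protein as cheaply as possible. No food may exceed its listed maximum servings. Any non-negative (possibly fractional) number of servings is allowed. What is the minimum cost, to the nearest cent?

$4.36

Cost per g of protein: oats $0.0917, hummus $0.1500, quinoa $0.2214.
Take 2 servings of oats: +12.0 g protein for $1.10 (total $1.10, still need 16.0 g).
Take 1 serving of hummus: +4.0 g protein for $0.60 (total $1.70, still need 12.0 g).
Take 1.714 servings of quinoa: +12.0 g protein for $2.66 (total $4.36, still need 0.0 g).
Filling from the cheapest source first is optimal under one linear minimum: $4.36.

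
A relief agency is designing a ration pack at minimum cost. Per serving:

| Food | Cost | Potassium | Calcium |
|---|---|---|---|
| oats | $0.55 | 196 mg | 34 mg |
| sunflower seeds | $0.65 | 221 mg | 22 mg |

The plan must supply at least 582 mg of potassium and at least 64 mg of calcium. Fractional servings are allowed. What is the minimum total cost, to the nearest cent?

Check every corner: each single food scaled to meet both minima, and each pair solved so both constraints bind.
oats only: max(582/196, 64/34) = 2.969 servings → $1.63.
sunflower seeds only: max(582/221, 64/22) = 2.909 servings → $1.89.
oats + sunflower seeds with both tight: 0.4185 servings and 2.262 servings → $1.70.
Cheapest feasible corner: $1.63.

$1.63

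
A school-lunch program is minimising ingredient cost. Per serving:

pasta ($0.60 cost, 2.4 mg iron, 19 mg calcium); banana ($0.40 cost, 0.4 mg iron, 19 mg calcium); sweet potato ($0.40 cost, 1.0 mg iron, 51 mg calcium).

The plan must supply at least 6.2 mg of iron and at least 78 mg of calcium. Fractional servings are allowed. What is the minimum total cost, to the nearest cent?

pasta only: max(6.2/2.4, 78/19) = 4.105 servings → $2.46.
banana only: max(6.2/0.4, 78/19) = 15.5 servings → $6.20.
sweet potato only: max(6.2/1.0, 78/51) = 6.2 servings → $2.48.
pasta + banana with both tight: 2.279 servings and 1.826 servings → $2.10.
pasta + sweet potato with both tight: 2.304 servings and 0.6712 servings → $1.65.
banana + sweet potato with both targets exact would need a negative amount; discard.
The minimum over all feasible corners is $1.65.

$1.65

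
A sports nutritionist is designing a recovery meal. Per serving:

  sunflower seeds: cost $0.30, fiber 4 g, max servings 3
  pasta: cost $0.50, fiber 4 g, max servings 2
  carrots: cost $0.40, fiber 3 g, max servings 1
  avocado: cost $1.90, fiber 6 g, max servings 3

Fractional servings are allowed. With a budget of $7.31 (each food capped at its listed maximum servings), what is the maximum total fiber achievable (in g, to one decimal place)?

Fiber per dollar: sunflower seeds 13.33, pasta 8, carrots 7.5, avocado 3.158.
Take 3 servings of sunflower seeds: spends $0.90, +12.0 g fiber (running total 12.0 g).
Take 2 servings of pasta: spends $1.00, +8.0 g fiber (running total 20.0 g).
Take 1 serving of carrots: spends $0.40, +3.0 g fiber (running total 23.0 g).
Take 2.637 servings of avocado: spends $5.01, +15.8 g fiber (running total 38.8 g).
Filling greedily by fiber-per-dollar is optimal for one linear limit, giving 38.8 g.

38.8 g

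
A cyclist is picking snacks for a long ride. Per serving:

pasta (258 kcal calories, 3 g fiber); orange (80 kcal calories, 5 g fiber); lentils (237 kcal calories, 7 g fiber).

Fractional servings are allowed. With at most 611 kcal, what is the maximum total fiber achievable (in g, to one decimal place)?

38.2 g

Fiber per kcal: orange 0.0625, lentils 0.02954, pasta 0.01163.
With no serving limits, spend the whole calories allowance on orange: 611 kcal / 80 kcal × 5 g = 38.2 g.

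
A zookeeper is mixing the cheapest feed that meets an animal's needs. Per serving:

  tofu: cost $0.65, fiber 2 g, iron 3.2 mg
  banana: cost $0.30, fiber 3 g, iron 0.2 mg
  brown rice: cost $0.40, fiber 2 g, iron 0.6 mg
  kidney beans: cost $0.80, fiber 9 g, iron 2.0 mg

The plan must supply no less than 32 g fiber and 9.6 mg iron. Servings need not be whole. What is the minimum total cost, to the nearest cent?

$3.27

Minimising a linear cost over {fiber ≥ 32, iron ≥ 9.6, servings ≥ 0} — the optimum is at a vertex, using one or two foods.
tofu only: max(32/2, 9.6/3.2) = 16 servings → $10.40.
banana only: max(32/3, 9.6/0.2) = 48 servings → $14.40.
brown rice only: max(32/2, 9.6/0.6) = 16 servings → $6.40.
kidney beans only: max(32/9, 9.6/2.0) = 4.8 servings → $3.84.
tofu + banana with both tight: 2.435 servings and 9.043 servings → $4.30.
tofu + brown rice with both tight: 0 servings and 16 servings → $6.40.
tofu + kidney beans with both tight: 0.9032 servings and 3.355 servings → $3.27.
banana + brown rice with both tight: 0 servings and 16 servings → $6.40.
banana + kidney beans: the both-tight solution has a negative serving — not a feasible corner.
brown rice + kidney beans with both tight: 16 servings and 0 servings → $6.40.
Cheapest feasible corner: $3.27.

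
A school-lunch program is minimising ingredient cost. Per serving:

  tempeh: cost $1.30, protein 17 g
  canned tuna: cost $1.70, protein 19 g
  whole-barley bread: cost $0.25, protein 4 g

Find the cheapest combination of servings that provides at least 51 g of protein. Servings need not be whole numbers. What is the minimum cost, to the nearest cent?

Cost per g of protein: whole-barley bread $0.0625, tempeh $0.0765, canned tuna $0.0895.
With no serving limits, use only whole-barley bread: 51 g / 4 g = 12.75 servings × $0.25 = $3.19.

$3.19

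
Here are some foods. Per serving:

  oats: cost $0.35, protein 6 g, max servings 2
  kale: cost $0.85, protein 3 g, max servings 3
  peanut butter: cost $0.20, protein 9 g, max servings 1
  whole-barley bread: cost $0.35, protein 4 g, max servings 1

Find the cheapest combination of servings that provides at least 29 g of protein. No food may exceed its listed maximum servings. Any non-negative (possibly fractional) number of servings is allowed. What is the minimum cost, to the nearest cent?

$2.38

Cost per g of protein: peanut butter $0.0222, oats $0.0583, whole-barley bread $0.0875, kale $0.2833.
Take 1 serving of peanut butter: +9.0 g protein for $0.20 (total $0.20, still need 20.0 g).
Take 2 servings of oats: +12.0 g protein for $0.70 (total $0.90, still need 8.0 g).
Take 1 serving of whole-barley bread: +4.0 g protein for $0.35 (total $1.25, still need 4.0 g).
Take 1.333 servings of kale: +4.0 g protein for $1.13 (total $2.38, still need 0.0 g).
Greedy by cheapest-per-g is optimal for a single linear constraint, so the minimum cost is $2.38.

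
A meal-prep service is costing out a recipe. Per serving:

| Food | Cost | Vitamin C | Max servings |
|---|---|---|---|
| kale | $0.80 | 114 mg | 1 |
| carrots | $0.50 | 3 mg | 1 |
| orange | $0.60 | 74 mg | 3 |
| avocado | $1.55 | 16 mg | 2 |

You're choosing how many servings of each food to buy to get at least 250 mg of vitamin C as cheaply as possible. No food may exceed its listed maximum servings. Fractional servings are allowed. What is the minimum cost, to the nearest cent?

$1.90

Cost per mg of vitamin C: kale $0.0070, orange $0.0081, avocado $0.0969, carrots $0.1667.
Take 1 serving of kale: +114.0 mg vitamin C for $0.80 (total $0.80, still need 136.0 mg).
Take 1.838 servings of orange: +136.0 mg vitamin C for $1.10 (total $1.90, still need 0.0 mg).
Filling from the cheapest source first is optimal under one linear minimum: $1.90.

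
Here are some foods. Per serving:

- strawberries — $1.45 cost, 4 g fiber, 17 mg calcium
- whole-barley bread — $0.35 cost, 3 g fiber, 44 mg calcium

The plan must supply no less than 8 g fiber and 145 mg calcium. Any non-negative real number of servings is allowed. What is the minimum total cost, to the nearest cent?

$1.15

Compare the cost at each extreme point of the feasible region.
strawberries only: max(8/4, 145/17) = 8.529 servings → $12.37.
whole-barley bread only: max(8/3, 145/44) = 3.295 servings → $1.15.
strawberries + whole-barley bread with both targets exact would need a negative amount; discard.
So the least-cost plan costs $1.15.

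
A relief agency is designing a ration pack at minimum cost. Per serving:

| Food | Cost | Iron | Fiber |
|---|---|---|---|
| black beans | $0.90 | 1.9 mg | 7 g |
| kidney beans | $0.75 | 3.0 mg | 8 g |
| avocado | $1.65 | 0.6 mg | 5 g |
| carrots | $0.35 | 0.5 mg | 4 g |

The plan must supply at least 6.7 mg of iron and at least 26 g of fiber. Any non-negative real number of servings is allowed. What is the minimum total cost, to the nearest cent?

Check every corner: each single food scaled to meet both minima, and each pair solved so both constraints bind.
black beans only: max(6.7/1.9, 26/7) = 3.714 servings → $3.34.
kidney beans only: max(6.7/3.0, 26/8) = 3.25 servings → $2.44.
avocado only: max(6.7/0.6, 26/5) = 11.17 servings → $18.43.
carrots only: max(6.7/0.5, 26/4) = 13.4 servings → $4.69.
black beans + kidney beans: the both-tight solution has a negative serving — not a feasible corner.
black beans + avocado with both tight: 3.377 servings and 0.4717 servings → $3.82.
black beans + carrots with both tight: 3.366 servings and 0.6098 servings → $3.24.
kidney beans + avocado with both tight: 1.755 servings and 2.392 servings → $5.26.
kidney beans + carrots with both tight: 1.725 servings and 3.05 servings → $2.36.
avocado + carrots: the both-tight solution has a negative serving — not a feasible corner.
The minimum over all feasible corners is $2.36.

$2.36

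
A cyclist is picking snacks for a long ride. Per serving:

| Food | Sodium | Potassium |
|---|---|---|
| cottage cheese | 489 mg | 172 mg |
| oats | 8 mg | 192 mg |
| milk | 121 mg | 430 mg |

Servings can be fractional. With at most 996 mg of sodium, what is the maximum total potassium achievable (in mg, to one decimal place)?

23904.0 mg

Potassium per mg sodium: oats 24, milk 3.554, cottage cheese 0.3517.
With no serving limits, spend the whole sodium allowance on oats: 996 mg / 8 mg × 192 mg = 23904.0 mg.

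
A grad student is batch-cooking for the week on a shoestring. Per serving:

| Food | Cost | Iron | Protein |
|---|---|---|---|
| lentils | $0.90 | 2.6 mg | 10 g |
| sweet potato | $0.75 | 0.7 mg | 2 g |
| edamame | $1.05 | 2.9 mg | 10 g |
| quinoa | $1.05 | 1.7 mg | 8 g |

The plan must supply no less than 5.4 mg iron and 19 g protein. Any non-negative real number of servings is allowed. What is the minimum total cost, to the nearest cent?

$1.87

For a min-cost LP with two ≥-constraints, a basic feasible solution has at most two positive variables.
lentils only: max(5.4/2.6, 19/10) = 2.077 servings → $1.87.
sweet potato only: max(5.4/0.7, 19/2) = 9.5 servings → $7.12.
edamame only: max(5.4/2.9, 19/10) = 1.9 servings → $2.00.
quinoa only: max(5.4/1.7, 19/8) = 3.176 servings → $3.34.
lentils + sweet potato with both tight: 1.389 servings and 2.556 servings → $3.17.
lentils + edamame with both tight: 0.3667 servings and 1.533 servings → $1.94.
lentils + quinoa: the both-tight solution has a negative serving — not a feasible corner.
sweet potato + edamame: intersection lies outside the first quadrant.
sweet potato + quinoa with both tight: 4.955 servings and 1.136 servings → $4.91.
edamame + quinoa with both tight: 1.758 servings and 0.1774 servings → $2.03.
Cheapest feasible corner: $1.87.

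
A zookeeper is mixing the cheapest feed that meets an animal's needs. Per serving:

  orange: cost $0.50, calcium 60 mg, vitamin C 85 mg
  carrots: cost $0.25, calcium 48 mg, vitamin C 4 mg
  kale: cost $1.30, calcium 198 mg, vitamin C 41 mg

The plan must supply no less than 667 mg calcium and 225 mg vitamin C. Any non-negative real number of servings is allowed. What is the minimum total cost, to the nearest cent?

At the optimum either one food covers both requirements or two foods hit both targets exactly; no other combination can be cheaper.
orange only: max(667/60, 225/85) = 11.12 servings → $5.56.
carrots only: max(667/48, 225/4) = 56.25 servings → $14.06.
kale only: max(667/198, 225/41) = 5.488 servings → $7.13.
orange + carrots with both tight: 2.118 servings and 11.25 servings → $3.87.
orange + kale with both tight: 1.197 servings and 3.006 servings → $4.51.
carrots + kale with both targets exact would need a negative amount; discard.
Cheapest feasible corner: $3.87.

$3.87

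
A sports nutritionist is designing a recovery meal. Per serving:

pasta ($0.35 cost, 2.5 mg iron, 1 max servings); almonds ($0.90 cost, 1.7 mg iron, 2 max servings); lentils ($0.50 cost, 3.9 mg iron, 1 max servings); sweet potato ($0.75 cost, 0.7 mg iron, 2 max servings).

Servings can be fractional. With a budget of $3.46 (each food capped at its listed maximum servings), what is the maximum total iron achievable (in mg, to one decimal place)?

Iron per dollar: lentils 7.8, pasta 7.143, almonds 1.889, sweet potato 0.9333.
Take 1 serving of lentils: spends $0.50, +3.9 mg iron (running total 3.9 mg).
Take 1 serving of pasta: spends $0.35, +2.5 mg iron (running total 6.4 mg).
Take 2 servings of almonds: spends $1.80, +3.4 mg iron (running total 9.8 mg).
Take 1.08 servings of sweet potato: spends $0.81, +0.8 mg iron (running total 10.6 mg).
Filling greedily by iron-per-dollar is optimal for one linear limit, giving 10.6 mg.

10.6 mg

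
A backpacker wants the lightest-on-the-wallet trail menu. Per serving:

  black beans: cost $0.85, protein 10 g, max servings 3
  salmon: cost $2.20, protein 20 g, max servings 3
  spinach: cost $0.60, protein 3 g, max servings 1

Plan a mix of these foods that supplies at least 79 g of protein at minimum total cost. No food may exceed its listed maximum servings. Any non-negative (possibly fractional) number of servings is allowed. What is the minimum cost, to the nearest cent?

$7.94

Cost per g of protein: black beans $0.0850, salmon $0.1100, spinach $0.2000.
Take 3 servings of black beans: +30.0 g protein for $2.55 (total $2.55, still need 49.0 g).
Take 2.45 servings of salmon: +49.0 g protein for $5.39 (total $7.94, still need 0.0 g).
Greedy by cheapest-per-g is optimal for a single linear constraint, so the minimum cost is $7.94.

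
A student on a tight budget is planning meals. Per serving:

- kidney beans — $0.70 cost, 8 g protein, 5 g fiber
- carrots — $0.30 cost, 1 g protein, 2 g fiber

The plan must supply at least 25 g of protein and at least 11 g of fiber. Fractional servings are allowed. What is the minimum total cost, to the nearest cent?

This is a tiny linear program; its minimum lies at a vertex of the feasible set. List the vertices and price them.
kidney beans only: max(25/8, 11/5) = 3.125 servings → $2.19.
carrots only: max(25/1, 11/2) = 25 servings → $7.50.
kidney beans + carrots: the both-tight solution has a negative serving — not a feasible corner.
The minimum over all feasible corners is $2.19.

$2.19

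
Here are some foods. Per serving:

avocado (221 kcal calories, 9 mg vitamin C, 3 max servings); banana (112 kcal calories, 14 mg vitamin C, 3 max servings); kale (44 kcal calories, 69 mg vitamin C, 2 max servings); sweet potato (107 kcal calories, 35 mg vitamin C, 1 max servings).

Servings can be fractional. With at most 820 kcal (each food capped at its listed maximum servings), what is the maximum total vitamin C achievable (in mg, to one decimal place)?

226.8 mg

Vitamin C per kcal: kale 1.568, sweet potato 0.3271, banana 0.125, avocado 0.04072.
Take 2 servings of kale: uses 88 kcal, +138.0 mg vitamin C (running total 138.0 mg).
Take 1 serving of sweet potato: uses 107 kcal, +35.0 mg vitamin C (running total 173.0 mg).
Take 3 servings of banana: uses 336 kcal, +42.0 mg vitamin C (running total 215.0 mg).
Take 1.308 servings of avocado: uses 289 kcal, +11.8 mg vitamin C (running total 226.8 mg).
Greedy by best ratio exhausts the calories allowance optimally: 226.8 mg.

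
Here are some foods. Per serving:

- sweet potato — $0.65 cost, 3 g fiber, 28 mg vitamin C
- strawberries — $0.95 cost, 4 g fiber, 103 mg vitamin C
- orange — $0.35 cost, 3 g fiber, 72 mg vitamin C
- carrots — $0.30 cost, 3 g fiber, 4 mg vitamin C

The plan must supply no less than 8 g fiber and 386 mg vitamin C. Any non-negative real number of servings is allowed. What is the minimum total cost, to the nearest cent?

With two linear requirements the optimum uses one or two foods; enumerate the corners.
sweet potato only: max(8/3, 386/28) = 13.79 servings → $8.96.
strawberries only: max(8/4, 386/103) = 3.748 servings → $3.56.
orange only: max(8/3, 386/72) = 5.361 servings → $1.88.
carrots only: max(8/3, 386/4) = 96.5 servings → $28.95.
sweet potato + strawberries with both targets exact would need a negative amount; discard.
sweet potato + orange with both targets exact would need a negative amount; discard.
sweet potato + carrots with both targets exact would need a negative amount; discard.
strawberries + orange: the both-tight solution has a negative serving — not a feasible corner.
strawberries + carrots with both targets exact would need a negative amount; discard.
orange + carrots: intersection lies outside the first quadrant.
So the least-cost plan costs $1.88.

$1.88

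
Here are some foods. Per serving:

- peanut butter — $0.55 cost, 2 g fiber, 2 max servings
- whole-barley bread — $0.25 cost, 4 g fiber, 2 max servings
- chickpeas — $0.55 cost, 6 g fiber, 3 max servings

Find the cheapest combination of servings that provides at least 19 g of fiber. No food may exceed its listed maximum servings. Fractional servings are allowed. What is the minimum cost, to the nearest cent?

Cost per g of fiber: whole-barley bread $0.0625, chickpeas $0.0917, peanut butter $0.2750.
Take 2 servings of whole-barley bread: +8.0 g fiber for $0.50 (total $0.50, still need 11.0 g).
Take 1.833 servings of chickpeas: +11.0 g fiber for $1.01 (total $1.51, still need 0.0 g).
Filling from the cheapest source first is optimal under one linear minimum: $1.51.

$1.51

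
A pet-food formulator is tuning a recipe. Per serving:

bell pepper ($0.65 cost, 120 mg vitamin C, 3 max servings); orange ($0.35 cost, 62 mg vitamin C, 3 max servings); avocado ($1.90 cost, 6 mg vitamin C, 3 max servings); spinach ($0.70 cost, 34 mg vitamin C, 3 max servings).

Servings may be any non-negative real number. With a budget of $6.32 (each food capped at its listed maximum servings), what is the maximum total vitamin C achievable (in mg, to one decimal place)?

Vitamin C per dollar: bell pepper 184.6, orange 177.1, spinach 48.57, avocado 3.158.
Take 3 servings of bell pepper: spends $1.95, +360.0 mg vitamin C (running total 360.0 mg).
Take 3 servings of orange: spends $1.05, +186.0 mg vitamin C (running total 546.0 mg).
Take 3 servings of spinach: spends $2.10, +102.0 mg vitamin C (running total 648.0 mg).
Take 0.6421 servings of avocado: spends $1.22, +3.9 mg vitamin C (running total 651.9 mg).
Greedy by best ratio exhausts the cost allowance optimally: 651.9 mg.

651.9 mg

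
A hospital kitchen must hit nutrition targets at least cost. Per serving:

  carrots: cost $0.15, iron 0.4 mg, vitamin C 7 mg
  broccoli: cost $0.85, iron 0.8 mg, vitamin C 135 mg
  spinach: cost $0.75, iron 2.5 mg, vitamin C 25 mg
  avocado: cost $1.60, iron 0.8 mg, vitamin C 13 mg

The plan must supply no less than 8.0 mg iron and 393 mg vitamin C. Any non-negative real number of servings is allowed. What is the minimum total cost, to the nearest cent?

$3.90

Two binding constraints pin down two serving amounts, so the optimal mix uses at most two foods. The candidates are each food alone (scaled to the tighter of iron/vitamin C) and each pair with both constraints tight.
carrots only: max(8.0/0.4, 393/7) = 56.14 servings → $8.42.
broccoli only: max(8.0/0.8, 393/135) = 10 servings → $8.50.
spinach only: max(8.0/2.5, 393/25) = 15.72 servings → $11.79.
avocado only: max(8.0/0.8, 393/13) = 30.23 servings → $48.37.
carrots + broccoli with both tight: 15.82 servings and 2.091 servings → $4.15.
carrots + spinach: the both-tight solution has a negative serving — not a feasible corner.
carrots + avocado with both targets exact would need a negative amount; discard.
broccoli + spinach with both tight: 2.465 servings and 2.411 servings → $3.90.
broccoli + avocado with both tight: 2.156 servings and 7.844 servings → $14.38.
spinach + avocado: intersection lies outside the first quadrant.
The minimum over all feasible corners is $3.90.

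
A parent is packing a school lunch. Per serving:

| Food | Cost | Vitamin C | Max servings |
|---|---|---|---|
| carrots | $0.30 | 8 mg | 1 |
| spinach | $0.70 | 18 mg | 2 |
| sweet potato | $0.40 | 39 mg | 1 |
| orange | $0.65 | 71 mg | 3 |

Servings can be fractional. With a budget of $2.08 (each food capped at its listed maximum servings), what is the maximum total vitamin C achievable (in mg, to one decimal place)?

Vitamin C per dollar: orange 109.2, sweet potato 97.5, carrots 26.67, spinach 25.71.
Take 3 servings of orange: spends $1.95, +213.0 mg vitamin C (running total 213.0 mg).
Take 0.325 servings of sweet potato: spends $0.13, +12.7 mg vitamin C (running total 225.7 mg).
Filling greedily by vitamin C-per-dollar is optimal for one linear limit, giving 225.7 mg.

225.7 mg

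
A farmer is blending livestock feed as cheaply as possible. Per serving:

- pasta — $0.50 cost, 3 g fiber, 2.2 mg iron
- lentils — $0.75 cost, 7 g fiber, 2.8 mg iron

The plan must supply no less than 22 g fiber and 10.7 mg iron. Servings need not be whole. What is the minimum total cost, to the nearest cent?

This is a tiny linear program; its minimum lies at a vertex of the feasible set. List the vertices and price them.
pasta only: max(22/3, 10.7/2.2) = 7.333 servings → $3.67.
lentils only: max(22/7, 10.7/2.8) = 3.821 servings → $2.87.
pasta + lentils with both tight: 1.9 servings and 2.329 servings → $2.70.
So the least-cost plan costs $2.70.

$2.70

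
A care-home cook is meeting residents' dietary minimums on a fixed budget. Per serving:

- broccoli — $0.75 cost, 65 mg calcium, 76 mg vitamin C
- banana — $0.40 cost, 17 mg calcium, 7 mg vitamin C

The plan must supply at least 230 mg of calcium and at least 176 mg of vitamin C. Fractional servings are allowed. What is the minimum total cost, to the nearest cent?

A basic optimal solution has at most two foods positive. Try each food alone and each pair with both targets met exactly.
broccoli only: max(230/65, 176/76) = 3.538 servings → $2.65.
banana only: max(230/17, 176/7) = 25.14 servings → $10.06.
broccoli + banana with both tight: 1.651 servings and 7.216 servings → $4.12.
So the least-cost plan costs $2.65.

$2.65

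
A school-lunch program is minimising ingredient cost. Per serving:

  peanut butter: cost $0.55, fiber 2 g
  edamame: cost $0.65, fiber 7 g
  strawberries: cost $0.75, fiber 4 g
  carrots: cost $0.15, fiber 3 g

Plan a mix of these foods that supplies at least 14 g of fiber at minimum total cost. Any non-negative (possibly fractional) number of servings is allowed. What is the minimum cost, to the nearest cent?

$0.70

Cost per g of fiber: carrots $0.0500, edamame $0.0929, strawberries $0.1875, peanut butter $0.2750.
With no serving limits, use only carrots: 14 g / 3 g = 4.667 servings × $0.15 = $0.70.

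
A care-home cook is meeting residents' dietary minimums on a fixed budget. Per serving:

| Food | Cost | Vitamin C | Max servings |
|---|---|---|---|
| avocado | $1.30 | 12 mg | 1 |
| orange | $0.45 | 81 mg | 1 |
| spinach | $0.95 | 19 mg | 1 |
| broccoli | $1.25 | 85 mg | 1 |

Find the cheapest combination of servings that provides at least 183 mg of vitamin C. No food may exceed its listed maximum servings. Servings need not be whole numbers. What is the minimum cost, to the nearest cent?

$2.55

Cost per mg of vitamin C: orange $0.0056, broccoli $0.0147, spinach $0.0500, avocado $0.1083.
Take 1 serving of orange: +81.0 mg vitamin C for $0.45 (total $0.45, still need 102.0 mg).
Take 1 serving of broccoli: +85.0 mg vitamin C for $1.25 (total $1.70, still need 17.0 mg).
Take 0.8947 servings of spinach: +17.0 mg vitamin C for $0.85 (total $2.55, still need 0.0 mg).
Filling from the cheapest source first is optimal under one linear minimum: $2.55.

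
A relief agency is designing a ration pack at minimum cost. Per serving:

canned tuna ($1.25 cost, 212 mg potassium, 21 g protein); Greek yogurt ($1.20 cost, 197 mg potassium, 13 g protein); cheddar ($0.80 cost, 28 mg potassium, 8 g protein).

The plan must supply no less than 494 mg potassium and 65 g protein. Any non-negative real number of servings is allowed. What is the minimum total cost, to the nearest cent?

With two linear requirements the optimum uses one or two foods; enumerate the corners.
canned tuna only: max(494/212, 65/21) = 3.095 servings → $3.87.
Greek yogurt only: max(494/197, 65/13) = 5 servings → $6.00.
cheddar only: max(494/28, 65/8) = 17.64 servings → $14.11.
canned tuna + Greek yogurt: intersection lies outside the first quadrant.
canned tuna + cheddar with both tight: 1.924 servings and 3.074 servings → $4.86.
Greek yogurt + cheddar with both tight: 1.759 servings and 5.267 servings → $6.32.
The minimum over all feasible corners is $3.87.

$3.87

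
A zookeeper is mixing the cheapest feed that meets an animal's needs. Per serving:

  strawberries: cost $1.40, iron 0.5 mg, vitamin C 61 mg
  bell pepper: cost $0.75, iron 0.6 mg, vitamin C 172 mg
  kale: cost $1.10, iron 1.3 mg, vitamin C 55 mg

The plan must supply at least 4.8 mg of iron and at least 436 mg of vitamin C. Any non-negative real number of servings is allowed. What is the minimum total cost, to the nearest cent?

With two linear requirements the optimum uses one or two foods; enumerate the corners.
strawberries only: max(4.8/0.5, 436/61) = 9.6 servings → $13.44.
bell pepper only: max(4.8/0.6, 436/172) = 8 servings → $6.00.
kale only: max(4.8/1.3, 436/55) = 7.927 servings → $8.72.
strawberries + bell pepper: intersection lies outside the first quadrant.
strawberries + kale with both tight: 5.846 servings and 1.444 servings → $9.77.
bell pepper + kale with both tight: 1.589 servings and 2.959 servings → $4.45.
So the least-cost plan costs $4.45.

$4.45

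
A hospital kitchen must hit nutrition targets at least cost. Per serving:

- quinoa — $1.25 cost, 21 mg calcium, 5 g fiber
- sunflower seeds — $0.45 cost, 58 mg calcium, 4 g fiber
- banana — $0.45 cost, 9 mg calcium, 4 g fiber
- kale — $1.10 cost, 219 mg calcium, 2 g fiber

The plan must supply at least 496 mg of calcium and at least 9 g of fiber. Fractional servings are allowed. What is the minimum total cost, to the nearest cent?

Check every corner: each single food scaled to meet both minima, and each pair solved so both constraints bind.
quinoa only: max(496/21, 9/5) = 23.62 servings → $29.52.
sunflower seeds only: max(496/58, 9/4) = 8.552 servings → $3.85.
banana only: max(496/9, 9/4) = 55.11 servings → $24.80.
kale only: max(496/219, 9/2) = 4.5 servings → $4.95.
quinoa + sunflower seeds with both targets exact would need a negative amount; discard.
quinoa + banana with both targets exact would need a negative amount; discard.
quinoa + kale with both tight: 0.9297 servings and 2.176 servings → $3.56.
sunflower seeds + banana: intersection lies outside the first quadrant.
sunflower seeds + kale with both tight: 1.288 servings and 1.924 servings → $2.70.
banana + kale with both tight: 1.141 servings and 2.218 servings → $2.95.
The minimum over all feasible corners is $2.70.

$2.70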